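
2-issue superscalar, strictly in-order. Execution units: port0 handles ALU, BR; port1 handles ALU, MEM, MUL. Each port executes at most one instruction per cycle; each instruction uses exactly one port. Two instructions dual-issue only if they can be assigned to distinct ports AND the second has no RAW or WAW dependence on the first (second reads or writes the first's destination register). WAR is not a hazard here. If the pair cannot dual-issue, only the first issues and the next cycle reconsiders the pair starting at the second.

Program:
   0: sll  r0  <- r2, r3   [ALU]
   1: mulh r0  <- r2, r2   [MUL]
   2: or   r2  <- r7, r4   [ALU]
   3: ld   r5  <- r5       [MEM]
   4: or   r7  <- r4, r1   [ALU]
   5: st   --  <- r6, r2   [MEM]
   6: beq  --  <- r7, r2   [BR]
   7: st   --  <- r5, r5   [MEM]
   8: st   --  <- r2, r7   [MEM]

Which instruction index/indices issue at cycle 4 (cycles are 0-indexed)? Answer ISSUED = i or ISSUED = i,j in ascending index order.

  cy0 -> i0 (sll) WAW r0
  cy1 -> i1/i2 (mulh+or) pair
  cy2 -> i3/i4 (ld+or) pair
  cy3 -> i5/i6 (st+beq) pair
  cy4 -> i7 (st) no-port MEM/MEM
  cy5 -> i8 (st) tail

ISSUED = 7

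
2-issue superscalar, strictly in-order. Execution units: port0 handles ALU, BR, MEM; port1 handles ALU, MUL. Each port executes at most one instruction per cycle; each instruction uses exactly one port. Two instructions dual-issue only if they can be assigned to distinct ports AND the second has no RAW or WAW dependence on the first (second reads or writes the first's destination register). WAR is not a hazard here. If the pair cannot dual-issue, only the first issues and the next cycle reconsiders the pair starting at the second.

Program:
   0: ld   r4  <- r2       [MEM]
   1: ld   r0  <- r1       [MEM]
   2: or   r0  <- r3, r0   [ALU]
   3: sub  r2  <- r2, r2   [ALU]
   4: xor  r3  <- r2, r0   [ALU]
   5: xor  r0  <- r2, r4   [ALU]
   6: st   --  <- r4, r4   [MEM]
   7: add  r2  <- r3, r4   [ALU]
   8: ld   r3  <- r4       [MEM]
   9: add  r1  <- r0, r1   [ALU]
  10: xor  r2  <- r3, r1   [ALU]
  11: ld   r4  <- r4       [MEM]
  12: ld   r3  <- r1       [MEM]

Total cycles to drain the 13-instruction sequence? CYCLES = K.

  cy0 -> i0 (ld) no-port MEM/MEM
  cy1 -> i1 (ld) RAW+WAW r0
  cy2 -> i2&i3 (or;sub) pair
  cy3 -> i4&i5 (xor;xor) pair
  cy4 -> i6&i7 (st;add) pair
  cy5 -> i8&i9 (ld;add) pair
  cy6 -> i10&i11 (xor;ld) pair
  cy7 -> i12 (ld) tail

CYCLES = 8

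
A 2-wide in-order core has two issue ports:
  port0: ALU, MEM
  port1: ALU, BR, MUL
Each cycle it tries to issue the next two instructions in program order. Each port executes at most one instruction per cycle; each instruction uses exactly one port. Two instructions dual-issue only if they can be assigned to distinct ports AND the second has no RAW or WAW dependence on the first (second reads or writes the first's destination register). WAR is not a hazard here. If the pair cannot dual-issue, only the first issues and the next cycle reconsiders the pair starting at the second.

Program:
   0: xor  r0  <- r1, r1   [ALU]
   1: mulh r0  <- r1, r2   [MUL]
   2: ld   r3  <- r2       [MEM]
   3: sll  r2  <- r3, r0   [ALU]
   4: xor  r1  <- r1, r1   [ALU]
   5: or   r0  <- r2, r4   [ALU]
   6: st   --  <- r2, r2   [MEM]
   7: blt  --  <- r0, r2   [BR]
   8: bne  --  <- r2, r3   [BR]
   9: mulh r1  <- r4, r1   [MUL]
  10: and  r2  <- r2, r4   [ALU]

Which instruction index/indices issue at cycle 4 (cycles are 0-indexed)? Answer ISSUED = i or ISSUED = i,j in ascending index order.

t=0 i0:xor.ALU ; WAW r0
t=1 i1,i2:mulh.MUL ld.MEM ; 2-wide
t=2 i3,i4:sll.ALU xor.ALU ; 2-wide
t=3 i5,i6:or.ALU st.MEM ; 2-wide
t=4 i7:blt.BR ; no-port BR/BR
t=5 i8:bne.BR ; no-port BR/MUL
t=6 i9,i10:mulh.MUL and.ALU ; 2-wide

ISSUED = 7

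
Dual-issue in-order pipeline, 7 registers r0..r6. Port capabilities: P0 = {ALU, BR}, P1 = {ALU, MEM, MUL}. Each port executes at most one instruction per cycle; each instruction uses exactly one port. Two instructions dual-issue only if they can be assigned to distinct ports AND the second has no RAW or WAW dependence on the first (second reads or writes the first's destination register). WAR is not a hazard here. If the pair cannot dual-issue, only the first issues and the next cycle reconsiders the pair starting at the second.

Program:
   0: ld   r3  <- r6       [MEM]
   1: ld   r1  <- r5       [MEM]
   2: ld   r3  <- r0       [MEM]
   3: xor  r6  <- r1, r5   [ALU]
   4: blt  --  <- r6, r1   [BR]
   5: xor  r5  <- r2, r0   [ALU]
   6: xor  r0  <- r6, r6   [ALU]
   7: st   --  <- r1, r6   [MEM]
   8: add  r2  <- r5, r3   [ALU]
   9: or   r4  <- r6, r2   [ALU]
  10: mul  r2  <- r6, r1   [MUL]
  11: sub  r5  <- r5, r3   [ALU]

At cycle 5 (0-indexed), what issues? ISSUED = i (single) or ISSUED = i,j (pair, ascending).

ISSUED = 8

0. ld @i0  | no-port MEM/MEM
1. ld @i1  | no-port MEM/MEM
2. ld xor @i2+i3  | pair
3. blt xor @i4+i5  | pair
4. xor st @i6+i7  | pair
5. add @i8  | RAW r2
6. or mul @i9+i10  | pair
7. sub @i11  | tail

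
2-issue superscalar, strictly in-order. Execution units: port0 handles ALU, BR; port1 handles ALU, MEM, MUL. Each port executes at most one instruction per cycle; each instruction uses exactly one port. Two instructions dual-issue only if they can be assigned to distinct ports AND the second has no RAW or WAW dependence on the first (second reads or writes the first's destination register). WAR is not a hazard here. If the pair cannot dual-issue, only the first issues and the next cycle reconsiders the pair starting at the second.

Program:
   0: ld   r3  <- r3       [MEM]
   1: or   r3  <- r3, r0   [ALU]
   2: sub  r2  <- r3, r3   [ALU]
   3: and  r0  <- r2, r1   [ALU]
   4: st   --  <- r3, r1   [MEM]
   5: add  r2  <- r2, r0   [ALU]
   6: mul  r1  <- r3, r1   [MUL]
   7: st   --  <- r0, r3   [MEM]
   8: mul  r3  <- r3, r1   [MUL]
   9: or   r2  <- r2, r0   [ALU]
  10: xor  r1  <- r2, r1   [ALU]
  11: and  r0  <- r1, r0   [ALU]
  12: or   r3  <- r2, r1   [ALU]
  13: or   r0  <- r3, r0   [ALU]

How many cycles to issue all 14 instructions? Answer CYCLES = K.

CYCLES = 10

t=0 i0:ld.MEM ; RAW+WAW r3
t=1 i1:or.ALU ; RAW r3
t=2 i2:sub.ALU ; RAW r2
t=3 i3/i4:and.ALU st.MEM ; pair
t=4 i5/i6:add.ALU mul.MUL ; pair
t=5 i7:st.MEM ; no-port MEM/MUL
t=6 i8/i9:mul.MUL or.ALU ; pair
t=7 i10:xor.ALU ; RAW r1
t=8 i11/i12:and.ALU or.ALU ; pair
t=9 i13:or.ALU ; tail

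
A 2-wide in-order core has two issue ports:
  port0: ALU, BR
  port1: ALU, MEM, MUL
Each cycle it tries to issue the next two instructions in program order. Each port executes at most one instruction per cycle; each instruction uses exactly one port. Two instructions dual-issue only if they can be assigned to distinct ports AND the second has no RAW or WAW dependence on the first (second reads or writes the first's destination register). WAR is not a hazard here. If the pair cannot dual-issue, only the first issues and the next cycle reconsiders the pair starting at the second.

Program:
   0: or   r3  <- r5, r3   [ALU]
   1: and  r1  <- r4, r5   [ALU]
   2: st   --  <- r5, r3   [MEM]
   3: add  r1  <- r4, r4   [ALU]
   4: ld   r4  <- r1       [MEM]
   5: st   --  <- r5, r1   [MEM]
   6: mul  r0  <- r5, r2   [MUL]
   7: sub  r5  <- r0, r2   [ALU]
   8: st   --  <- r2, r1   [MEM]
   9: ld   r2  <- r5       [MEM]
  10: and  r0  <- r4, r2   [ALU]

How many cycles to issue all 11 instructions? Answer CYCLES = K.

CYCLES = 8

c0: i0,i1 or/and  pair
c1: i2,i3 st/add  pair
c2: i4 ld  no-port MEM/MEM
c3: i5 st  no-port MEM/MUL
c4: i6 mul  RAW r0
c5: i7,i8 sub/st  pair
c6: i9 ld  RAW r2
c7: i10 and  tail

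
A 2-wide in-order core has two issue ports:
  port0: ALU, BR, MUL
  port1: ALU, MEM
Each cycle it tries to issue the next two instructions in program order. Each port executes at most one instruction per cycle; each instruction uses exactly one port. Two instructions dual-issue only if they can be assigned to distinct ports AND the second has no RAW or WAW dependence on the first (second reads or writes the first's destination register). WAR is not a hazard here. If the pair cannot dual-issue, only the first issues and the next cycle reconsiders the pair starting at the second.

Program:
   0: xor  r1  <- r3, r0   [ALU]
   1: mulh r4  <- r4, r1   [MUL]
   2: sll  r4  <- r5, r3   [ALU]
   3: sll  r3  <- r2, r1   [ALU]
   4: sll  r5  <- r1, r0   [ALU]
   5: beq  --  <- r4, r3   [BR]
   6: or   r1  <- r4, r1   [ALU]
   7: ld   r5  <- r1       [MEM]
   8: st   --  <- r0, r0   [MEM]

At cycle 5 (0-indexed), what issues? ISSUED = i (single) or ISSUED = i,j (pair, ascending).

ISSUED = 7

#0 head=0: xor i0 RAW r1
#1 head=1: mulh i1 WAW r4
#2 head=2: sll;sll i2+i3 2-wide
#3 head=4: sll;beq i4+i5 2-wide
#4 head=6: or i6 RAW r1
#5 head=7: ld i7 no-port MEM/MEM
#6 head=8: st i8 tail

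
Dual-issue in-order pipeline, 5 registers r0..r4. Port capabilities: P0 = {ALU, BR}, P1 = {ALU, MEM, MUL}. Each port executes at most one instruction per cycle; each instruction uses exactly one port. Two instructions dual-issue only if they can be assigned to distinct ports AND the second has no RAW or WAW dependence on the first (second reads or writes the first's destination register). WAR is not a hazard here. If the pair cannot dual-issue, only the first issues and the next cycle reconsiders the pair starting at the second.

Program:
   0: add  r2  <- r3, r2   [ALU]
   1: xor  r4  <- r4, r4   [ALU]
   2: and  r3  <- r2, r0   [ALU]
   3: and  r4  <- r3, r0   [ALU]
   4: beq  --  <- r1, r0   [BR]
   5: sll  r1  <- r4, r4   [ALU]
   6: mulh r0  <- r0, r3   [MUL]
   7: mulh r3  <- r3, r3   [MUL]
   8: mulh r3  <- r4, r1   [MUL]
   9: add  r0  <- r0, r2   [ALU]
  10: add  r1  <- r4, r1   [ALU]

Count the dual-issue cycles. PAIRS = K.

PAIRS = 4

c0: i0&i1 add xor  dual
c1: i2 and  RAW r3
c2: i3&i4 and beq  dual
c3: i5&i6 sll mulh  dual
c4: i7 mulh  no-port MUL/MUL
c5: i8&i9 mulh add  dual
c6: i10 add  tail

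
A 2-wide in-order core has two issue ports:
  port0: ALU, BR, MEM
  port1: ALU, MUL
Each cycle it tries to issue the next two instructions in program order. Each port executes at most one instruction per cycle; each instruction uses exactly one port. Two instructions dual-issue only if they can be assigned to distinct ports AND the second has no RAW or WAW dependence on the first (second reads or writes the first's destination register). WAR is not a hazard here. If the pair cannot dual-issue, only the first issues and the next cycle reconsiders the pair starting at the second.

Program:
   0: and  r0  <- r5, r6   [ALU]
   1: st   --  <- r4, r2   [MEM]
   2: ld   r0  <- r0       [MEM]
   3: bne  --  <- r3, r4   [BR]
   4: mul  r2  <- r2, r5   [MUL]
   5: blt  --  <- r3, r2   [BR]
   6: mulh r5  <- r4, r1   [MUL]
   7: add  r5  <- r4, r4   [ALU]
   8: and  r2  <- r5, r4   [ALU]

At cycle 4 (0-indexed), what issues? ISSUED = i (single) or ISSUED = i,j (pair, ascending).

ISSUED = 7

0. and+st @i0&i1  | dual
1. ld @i2  | no-port MEM/BR
2. bne+mul @i3&i4  | dual
3. blt+mulh @i5&i6  | dual
4. add @i7  | RAW r5
5. and @i8  | tail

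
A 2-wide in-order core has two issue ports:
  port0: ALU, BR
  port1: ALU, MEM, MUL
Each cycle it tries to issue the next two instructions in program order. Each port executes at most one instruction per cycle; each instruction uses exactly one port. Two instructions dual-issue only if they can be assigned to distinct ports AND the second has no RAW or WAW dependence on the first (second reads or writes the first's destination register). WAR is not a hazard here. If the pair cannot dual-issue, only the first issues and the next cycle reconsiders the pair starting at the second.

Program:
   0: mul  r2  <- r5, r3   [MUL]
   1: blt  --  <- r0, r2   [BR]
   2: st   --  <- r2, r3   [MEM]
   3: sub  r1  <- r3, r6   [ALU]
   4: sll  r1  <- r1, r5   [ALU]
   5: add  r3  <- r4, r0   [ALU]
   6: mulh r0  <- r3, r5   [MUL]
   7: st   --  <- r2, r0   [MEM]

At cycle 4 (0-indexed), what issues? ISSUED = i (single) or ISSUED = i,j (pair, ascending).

ISSUED = 6

#0 head=0: mul.MUL i0 RAW r2
#1 head=1: blt.BR st.MEM i1,i2 2-wide
#2 head=3: sub.ALU i3 RAW+WAW r1
#3 head=4: sll.ALU add.ALU i4,i5 2-wide
#4 head=6: mulh.MUL i6 no-port MUL/MEM
#5 head=7: st.MEM i7 tail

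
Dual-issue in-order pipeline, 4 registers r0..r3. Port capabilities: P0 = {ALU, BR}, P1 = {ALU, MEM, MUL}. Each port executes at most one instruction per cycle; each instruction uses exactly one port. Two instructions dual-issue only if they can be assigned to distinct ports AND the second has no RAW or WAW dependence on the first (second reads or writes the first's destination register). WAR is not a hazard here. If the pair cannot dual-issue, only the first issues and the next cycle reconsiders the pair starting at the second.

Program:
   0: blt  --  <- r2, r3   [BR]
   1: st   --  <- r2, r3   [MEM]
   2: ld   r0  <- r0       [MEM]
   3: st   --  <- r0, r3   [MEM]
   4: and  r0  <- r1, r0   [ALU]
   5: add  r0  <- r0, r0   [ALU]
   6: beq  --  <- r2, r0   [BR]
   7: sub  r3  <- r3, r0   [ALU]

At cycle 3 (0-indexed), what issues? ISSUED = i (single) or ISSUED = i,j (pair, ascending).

[0] i0/i1  blt/st  -- dual
[1] i2  ld  -- no-port MEM/MEM
[2] i3/i4  st/and  -- dual
[3] i5  add  -- RAW r0
[4] i6/i7  beq/sub  -- dual

ISSUED = 5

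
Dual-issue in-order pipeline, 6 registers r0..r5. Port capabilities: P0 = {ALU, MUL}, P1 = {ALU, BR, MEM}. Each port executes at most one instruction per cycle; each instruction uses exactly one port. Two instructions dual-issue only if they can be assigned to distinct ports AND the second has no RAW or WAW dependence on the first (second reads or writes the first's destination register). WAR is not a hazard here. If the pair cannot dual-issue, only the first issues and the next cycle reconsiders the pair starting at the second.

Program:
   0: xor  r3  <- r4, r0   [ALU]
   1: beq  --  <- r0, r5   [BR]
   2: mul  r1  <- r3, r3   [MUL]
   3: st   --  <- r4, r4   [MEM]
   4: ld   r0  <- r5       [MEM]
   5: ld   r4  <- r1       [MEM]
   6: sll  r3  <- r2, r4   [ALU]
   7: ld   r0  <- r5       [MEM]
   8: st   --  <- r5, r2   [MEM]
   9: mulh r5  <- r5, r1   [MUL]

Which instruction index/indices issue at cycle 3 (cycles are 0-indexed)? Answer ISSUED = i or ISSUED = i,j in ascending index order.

#0 head=0: xor;beq i0,i1 dual
#1 head=2: mul;st i2,i3 dual
#2 head=4: ld i4 no-port MEM/MEM
#3 head=5: ld i5 RAW r4
#4 head=6: sll;ld i6,i7 dual
#5 head=8: st;mulh i8,i9 dual

ISSUED = 5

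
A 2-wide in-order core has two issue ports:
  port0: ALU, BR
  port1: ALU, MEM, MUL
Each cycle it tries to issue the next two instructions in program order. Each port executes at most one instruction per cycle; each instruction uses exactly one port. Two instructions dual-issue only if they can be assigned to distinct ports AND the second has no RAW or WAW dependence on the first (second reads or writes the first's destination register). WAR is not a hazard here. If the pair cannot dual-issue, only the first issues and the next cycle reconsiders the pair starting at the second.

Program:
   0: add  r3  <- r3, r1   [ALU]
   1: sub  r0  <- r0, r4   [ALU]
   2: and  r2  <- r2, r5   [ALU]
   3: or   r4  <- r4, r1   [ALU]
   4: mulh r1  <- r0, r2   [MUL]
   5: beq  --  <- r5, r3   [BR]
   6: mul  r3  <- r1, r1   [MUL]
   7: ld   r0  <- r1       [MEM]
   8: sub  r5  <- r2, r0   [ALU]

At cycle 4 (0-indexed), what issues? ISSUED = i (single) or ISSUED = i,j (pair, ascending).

ISSUED = 7

#0 head=0: add.ALU sub.ALU i0,i1 dual
#1 head=2: and.ALU or.ALU i2,i3 dual
#2 head=4: mulh.MUL beq.BR i4,i5 dual
#3 head=6: mul.MUL i6 no-port MUL/MEM
#4 head=7: ld.MEM i7 RAW r0
#5 head=8: sub.ALU i8 tail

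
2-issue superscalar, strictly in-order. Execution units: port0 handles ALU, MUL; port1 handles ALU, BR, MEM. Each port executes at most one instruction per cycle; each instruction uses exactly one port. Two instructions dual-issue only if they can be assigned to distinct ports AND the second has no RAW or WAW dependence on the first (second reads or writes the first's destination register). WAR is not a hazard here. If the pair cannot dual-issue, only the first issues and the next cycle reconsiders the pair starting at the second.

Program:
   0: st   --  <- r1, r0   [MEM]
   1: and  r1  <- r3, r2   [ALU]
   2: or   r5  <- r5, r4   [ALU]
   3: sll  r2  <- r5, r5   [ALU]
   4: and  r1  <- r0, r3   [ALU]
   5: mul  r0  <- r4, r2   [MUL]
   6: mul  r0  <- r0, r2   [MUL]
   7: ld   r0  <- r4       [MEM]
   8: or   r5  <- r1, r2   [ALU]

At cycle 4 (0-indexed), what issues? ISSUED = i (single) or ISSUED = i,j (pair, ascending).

#0 head=0: st and i0&i1 pair
#1 head=2: or i2 RAW r5
#2 head=3: sll and i3&i4 pair
#3 head=5: mul i5 no-port MUL/MUL
#4 head=6: mul i6 WAW r0
#5 head=7: ld or i7&i8 pair

ISSUED = 6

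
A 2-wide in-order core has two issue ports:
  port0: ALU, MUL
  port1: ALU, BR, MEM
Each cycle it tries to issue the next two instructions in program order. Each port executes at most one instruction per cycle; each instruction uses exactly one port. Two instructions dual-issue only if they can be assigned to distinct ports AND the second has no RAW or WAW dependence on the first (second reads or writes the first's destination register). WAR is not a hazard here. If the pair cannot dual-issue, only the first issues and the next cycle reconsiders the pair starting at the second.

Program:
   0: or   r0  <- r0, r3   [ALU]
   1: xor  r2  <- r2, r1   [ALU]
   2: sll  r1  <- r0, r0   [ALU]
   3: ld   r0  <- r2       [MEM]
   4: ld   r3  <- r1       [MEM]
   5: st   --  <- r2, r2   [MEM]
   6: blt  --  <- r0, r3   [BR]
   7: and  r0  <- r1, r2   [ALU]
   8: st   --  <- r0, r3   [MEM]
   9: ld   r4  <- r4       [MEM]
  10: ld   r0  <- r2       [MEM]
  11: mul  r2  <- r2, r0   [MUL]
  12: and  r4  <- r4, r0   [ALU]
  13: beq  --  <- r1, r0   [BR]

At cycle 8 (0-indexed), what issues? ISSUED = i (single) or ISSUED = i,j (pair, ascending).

c0: i0&i1 or xor  dual
c1: i2&i3 sll ld  dual
c2: i4 ld  no-port MEM/MEM
c3: i5 st  no-port MEM/BR
c4: i6&i7 blt and  dual
c5: i8 st  no-port MEM/MEM
c6: i9 ld  no-port MEM/MEM
c7: i10 ld  RAW r0
c8: i11&i12 mul and  dual
c9: i13 beq  tail

ISSUED = 11,12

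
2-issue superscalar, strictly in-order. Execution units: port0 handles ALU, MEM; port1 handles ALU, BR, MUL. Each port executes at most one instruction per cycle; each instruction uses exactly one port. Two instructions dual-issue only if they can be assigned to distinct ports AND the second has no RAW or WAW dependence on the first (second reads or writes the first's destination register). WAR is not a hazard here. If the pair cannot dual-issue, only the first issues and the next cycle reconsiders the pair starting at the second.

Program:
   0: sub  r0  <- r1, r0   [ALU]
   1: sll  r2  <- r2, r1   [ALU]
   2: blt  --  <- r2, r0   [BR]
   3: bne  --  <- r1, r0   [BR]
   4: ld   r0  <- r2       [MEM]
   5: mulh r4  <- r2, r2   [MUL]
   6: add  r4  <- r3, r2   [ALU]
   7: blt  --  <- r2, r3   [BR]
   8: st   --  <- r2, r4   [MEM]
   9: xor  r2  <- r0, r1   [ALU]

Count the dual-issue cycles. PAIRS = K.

PAIRS = 4

0. sub/sll @i0,i1  | 2-wide
1. blt @i2  | no-port BR/BR
2. bne/ld @i3,i4  | 2-wide
3. mulh @i5  | WAW r4
4. add/blt @i6,i7  | 2-wide
5. st/xor @i8,i9  | 2-wide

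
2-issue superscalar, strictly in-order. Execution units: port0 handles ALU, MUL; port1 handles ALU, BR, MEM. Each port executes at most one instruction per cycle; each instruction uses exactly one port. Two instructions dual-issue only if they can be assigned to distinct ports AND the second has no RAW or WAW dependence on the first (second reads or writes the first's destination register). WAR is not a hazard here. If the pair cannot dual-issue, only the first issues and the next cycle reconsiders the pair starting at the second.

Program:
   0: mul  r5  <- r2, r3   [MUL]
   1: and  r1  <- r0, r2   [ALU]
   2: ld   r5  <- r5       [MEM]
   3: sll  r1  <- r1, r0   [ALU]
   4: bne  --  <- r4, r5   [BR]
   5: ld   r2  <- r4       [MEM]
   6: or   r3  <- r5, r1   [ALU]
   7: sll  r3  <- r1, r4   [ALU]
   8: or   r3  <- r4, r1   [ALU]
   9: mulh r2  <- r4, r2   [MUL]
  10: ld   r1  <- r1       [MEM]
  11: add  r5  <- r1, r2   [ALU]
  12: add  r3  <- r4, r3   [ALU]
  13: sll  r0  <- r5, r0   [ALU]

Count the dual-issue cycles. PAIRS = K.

PAIRS = 5

#0 head=0: mul.MUL and.ALU i0&i1 dual
#1 head=2: ld.MEM sll.ALU i2&i3 dual
#2 head=4: bne.BR i4 no-port BR/MEM
#3 head=5: ld.MEM or.ALU i5&i6 dual
#4 head=7: sll.ALU i7 WAW r3
#5 head=8: or.ALU mulh.MUL i8&i9 dual
#6 head=10: ld.MEM i10 RAW r1
#7 head=11: add.ALU add.ALU i11&i12 dual
#8 head=13: sll.ALU i13 tail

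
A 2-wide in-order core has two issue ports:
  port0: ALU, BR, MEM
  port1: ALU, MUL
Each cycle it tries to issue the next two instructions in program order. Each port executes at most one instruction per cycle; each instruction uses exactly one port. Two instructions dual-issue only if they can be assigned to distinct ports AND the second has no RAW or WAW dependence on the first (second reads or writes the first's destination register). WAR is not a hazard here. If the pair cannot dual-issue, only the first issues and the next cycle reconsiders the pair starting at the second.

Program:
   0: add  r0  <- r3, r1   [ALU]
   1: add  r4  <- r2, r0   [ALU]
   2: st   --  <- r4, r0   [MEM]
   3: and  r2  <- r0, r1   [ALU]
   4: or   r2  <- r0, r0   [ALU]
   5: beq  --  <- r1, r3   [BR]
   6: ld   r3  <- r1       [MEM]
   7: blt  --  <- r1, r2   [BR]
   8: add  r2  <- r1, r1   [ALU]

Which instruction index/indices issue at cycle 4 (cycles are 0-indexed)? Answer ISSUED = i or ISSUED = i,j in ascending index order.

[0] i0  add.ALU  -- RAW r0
[1] i1  add.ALU  -- RAW r4
[2] i2+i3  st.MEM;and.ALU  -- 2-wide
[3] i4+i5  or.ALU;beq.BR  -- 2-wide
[4] i6  ld.MEM  -- no-port MEM/BR
[5] i7+i8  blt.BR;add.ALU  -- 2-wide

ISSUED = 6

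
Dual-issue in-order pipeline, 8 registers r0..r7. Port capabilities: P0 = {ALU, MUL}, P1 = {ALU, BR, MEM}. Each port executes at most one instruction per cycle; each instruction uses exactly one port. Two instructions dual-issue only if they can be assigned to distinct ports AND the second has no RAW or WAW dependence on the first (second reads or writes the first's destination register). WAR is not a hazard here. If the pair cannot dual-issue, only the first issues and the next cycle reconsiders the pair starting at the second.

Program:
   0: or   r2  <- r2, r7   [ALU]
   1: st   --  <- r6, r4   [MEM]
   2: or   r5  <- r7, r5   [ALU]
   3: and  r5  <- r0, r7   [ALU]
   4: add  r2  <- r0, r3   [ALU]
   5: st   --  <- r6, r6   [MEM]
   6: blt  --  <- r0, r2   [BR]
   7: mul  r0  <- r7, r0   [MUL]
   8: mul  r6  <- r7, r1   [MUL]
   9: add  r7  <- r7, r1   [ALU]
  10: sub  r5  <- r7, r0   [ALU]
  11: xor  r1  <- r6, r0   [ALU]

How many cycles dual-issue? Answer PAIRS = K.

PAIRS = 5

[0] i0,i1  or.ALU+st.MEM  -- pair
[1] i2  or.ALU  -- WAW r5
[2] i3,i4  and.ALU+add.ALU  -- pair
[3] i5  st.MEM  -- no-port MEM/BR
[4] i6,i7  blt.BR+mul.MUL  -- pair
[5] i8,i9  mul.MUL+add.ALU  -- pair
[6] i10,i11  sub.ALU+xor.ALU  -- pair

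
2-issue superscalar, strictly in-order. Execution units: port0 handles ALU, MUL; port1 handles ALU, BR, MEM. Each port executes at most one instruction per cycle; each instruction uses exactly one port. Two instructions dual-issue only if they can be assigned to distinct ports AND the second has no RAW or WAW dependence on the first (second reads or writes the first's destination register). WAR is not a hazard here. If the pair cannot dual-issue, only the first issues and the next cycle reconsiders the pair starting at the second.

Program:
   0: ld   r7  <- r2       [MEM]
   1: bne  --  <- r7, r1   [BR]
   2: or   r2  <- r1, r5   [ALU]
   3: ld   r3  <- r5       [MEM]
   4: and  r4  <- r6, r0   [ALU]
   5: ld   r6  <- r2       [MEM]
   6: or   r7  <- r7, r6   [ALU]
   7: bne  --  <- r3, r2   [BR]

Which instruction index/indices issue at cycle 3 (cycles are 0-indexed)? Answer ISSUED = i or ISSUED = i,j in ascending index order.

ISSUED = 5

t=0 i0:ld ; no-port MEM/BR
t=1 i1+i2:bne;or ; pair
t=2 i3+i4:ld;and ; pair
t=3 i5:ld ; RAW r6
t=4 i6+i7:or;bne ; pair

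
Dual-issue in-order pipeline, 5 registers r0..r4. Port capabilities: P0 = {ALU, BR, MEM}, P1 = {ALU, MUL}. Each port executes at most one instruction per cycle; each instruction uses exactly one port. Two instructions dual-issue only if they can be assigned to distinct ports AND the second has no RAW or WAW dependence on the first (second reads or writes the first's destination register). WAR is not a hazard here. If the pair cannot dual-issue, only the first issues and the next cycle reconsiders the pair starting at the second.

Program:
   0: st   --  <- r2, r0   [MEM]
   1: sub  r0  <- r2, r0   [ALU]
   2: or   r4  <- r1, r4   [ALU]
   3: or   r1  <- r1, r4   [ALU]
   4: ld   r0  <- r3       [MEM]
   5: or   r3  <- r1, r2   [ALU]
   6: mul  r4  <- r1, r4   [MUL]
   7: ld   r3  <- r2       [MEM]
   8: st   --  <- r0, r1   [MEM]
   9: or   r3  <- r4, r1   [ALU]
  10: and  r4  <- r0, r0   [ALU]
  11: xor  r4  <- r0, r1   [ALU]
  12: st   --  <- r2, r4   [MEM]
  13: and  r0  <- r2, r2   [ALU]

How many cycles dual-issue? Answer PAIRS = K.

c0: i0&i1 st.MEM;sub.ALU  2-wide
c1: i2 or.ALU  RAW r4
c2: i3&i4 or.ALU;ld.MEM  2-wide
c3: i5&i6 or.ALU;mul.MUL  2-wide
c4: i7 ld.MEM  no-port MEM/MEM
c5: i8&i9 st.MEM;or.ALU  2-wide
c6: i10 and.ALU  WAW r4
c7: i11 xor.ALU  RAW r4
c8: i12&i13 st.MEM;and.ALU  2-wide

PAIRS = 5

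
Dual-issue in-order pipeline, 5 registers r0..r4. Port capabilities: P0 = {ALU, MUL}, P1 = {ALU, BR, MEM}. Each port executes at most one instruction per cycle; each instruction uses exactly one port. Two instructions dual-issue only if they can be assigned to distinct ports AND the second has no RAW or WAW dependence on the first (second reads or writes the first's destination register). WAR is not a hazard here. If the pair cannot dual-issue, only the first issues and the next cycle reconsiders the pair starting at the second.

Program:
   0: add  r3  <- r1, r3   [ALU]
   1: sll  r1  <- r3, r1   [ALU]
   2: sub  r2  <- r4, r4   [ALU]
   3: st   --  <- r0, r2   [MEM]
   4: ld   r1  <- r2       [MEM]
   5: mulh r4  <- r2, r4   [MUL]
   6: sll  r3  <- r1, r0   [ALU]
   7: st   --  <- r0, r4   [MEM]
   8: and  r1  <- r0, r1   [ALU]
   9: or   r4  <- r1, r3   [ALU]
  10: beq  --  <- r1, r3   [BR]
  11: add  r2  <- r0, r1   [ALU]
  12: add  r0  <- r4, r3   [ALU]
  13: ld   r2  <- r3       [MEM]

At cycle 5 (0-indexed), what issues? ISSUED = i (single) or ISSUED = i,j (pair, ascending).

ISSUED = 8

[0] i0  add  -- RAW r3
[1] i1/i2  sll+sub  -- dual
[2] i3  st  -- no-port MEM/MEM
[3] i4/i5  ld+mulh  -- dual
[4] i6/i7  sll+st  -- dual
[5] i8  and  -- RAW r1
[6] i9/i10  or+beq  -- dual
[7] i11/i12  add+add  -- dual
[8] i13  ld  -- tail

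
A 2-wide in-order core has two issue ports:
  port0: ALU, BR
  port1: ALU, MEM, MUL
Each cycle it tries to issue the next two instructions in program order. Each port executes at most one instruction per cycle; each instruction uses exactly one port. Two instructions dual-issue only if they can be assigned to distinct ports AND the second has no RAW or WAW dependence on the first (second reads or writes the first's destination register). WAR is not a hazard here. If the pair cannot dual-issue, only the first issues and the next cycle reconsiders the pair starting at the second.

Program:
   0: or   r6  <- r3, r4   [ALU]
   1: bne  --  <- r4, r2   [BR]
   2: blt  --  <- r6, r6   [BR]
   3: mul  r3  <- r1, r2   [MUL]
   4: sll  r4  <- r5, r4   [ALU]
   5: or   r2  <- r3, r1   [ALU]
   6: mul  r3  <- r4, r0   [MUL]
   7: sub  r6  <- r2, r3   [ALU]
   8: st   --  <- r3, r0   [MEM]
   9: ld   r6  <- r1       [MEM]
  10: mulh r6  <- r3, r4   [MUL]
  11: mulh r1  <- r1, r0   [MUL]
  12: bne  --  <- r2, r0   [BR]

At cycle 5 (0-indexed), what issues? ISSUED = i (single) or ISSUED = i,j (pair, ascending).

0. or.ALU bne.BR @i0/i1  | pair
1. blt.BR mul.MUL @i2/i3  | pair
2. sll.ALU or.ALU @i4/i5  | pair
3. mul.MUL @i6  | RAW r3
4. sub.ALU st.MEM @i7/i8  | pair
5. ld.MEM @i9  | no-port MEM/MUL
6. mulh.MUL @i10  | no-port MUL/MUL
7. mulh.MUL bne.BR @i11/i12  | pair

ISSUED = 9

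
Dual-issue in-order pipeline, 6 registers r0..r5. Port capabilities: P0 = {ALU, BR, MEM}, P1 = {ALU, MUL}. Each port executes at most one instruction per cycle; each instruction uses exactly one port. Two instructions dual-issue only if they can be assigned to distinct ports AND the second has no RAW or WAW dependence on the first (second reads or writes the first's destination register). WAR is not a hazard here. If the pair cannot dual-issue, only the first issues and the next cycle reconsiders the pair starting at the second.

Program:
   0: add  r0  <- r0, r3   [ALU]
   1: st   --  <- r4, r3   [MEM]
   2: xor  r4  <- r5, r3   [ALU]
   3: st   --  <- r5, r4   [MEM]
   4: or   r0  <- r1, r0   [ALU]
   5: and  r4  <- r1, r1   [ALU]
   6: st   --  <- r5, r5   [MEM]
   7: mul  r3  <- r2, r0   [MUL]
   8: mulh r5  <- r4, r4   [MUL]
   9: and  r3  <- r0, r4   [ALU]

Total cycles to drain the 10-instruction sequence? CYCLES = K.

t=0 i0/i1:add.ALU;st.MEM ; pair
t=1 i2:xor.ALU ; RAW r4
t=2 i3/i4:st.MEM;or.ALU ; pair
t=3 i5/i6:and.ALU;st.MEM ; pair
t=4 i7:mul.MUL ; no-port MUL/MUL
t=5 i8/i9:mulh.MUL;and.ALU ; pair

CYCLES = 6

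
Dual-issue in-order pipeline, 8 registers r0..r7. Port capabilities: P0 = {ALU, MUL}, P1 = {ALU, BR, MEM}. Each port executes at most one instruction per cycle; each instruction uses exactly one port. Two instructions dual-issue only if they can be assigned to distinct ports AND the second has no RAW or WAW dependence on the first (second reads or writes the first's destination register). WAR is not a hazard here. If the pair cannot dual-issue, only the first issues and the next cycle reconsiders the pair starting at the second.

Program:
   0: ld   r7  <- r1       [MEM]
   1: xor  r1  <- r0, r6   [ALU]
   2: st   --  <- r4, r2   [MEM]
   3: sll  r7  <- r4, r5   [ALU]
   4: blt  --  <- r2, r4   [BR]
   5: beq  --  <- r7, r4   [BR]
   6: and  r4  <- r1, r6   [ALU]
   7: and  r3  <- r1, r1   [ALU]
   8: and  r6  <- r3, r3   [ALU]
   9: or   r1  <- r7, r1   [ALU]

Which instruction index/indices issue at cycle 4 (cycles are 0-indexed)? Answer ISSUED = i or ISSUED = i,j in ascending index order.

[0] i0/i1  ld.MEM xor.ALU  -- 2-wide
[1] i2/i3  st.MEM sll.ALU  -- 2-wide
[2] i4  blt.BR  -- no-port BR/BR
[3] i5/i6  beq.BR and.ALU  -- 2-wide
[4] i7  and.ALU  -- RAW r3
[5] i8/i9  and.ALU or.ALU  -- 2-wide

ISSUED = 7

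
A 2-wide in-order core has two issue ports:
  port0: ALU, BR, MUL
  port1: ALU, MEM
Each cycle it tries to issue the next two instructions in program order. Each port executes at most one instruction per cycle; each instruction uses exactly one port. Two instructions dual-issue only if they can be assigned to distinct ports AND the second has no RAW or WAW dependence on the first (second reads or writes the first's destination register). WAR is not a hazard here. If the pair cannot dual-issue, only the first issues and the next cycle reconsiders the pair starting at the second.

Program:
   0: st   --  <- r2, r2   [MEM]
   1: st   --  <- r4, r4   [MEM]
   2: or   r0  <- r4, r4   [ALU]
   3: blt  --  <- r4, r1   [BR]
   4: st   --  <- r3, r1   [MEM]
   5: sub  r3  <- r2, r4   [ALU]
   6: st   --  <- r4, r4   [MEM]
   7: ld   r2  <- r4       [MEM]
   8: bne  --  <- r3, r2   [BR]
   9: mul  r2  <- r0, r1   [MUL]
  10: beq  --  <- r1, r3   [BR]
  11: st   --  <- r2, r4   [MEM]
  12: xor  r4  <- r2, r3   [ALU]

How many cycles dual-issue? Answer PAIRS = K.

t=0 i0:st.MEM ; no-port MEM/MEM
t=1 i1&i2:st.MEM;or.ALU ; 2-wide
t=2 i3&i4:blt.BR;st.MEM ; 2-wide
t=3 i5&i6:sub.ALU;st.MEM ; 2-wide
t=4 i7:ld.MEM ; RAW r2
t=5 i8:bne.BR ; no-port BR/MUL
t=6 i9:mul.MUL ; no-port MUL/BR
t=7 i10&i11:beq.BR;st.MEM ; 2-wide
t=8 i12:xor.ALU ; tail

PAIRS = 4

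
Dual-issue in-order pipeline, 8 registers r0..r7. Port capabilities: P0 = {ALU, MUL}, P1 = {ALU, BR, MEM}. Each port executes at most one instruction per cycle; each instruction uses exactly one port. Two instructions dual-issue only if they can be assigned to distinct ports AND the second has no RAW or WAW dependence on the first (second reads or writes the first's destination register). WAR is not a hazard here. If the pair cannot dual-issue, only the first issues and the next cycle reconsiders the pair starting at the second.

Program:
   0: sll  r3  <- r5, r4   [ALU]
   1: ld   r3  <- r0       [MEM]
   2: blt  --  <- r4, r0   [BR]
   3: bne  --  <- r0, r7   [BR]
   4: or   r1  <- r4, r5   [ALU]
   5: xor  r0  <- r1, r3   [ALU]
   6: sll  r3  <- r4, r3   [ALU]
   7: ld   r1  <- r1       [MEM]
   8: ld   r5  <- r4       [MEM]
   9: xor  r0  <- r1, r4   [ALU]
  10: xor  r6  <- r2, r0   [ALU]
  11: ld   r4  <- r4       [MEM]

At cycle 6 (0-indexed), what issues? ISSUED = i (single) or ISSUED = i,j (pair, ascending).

#0 head=0: sll i0 WAW r3
#1 head=1: ld i1 no-port MEM/BR
#2 head=2: blt i2 no-port BR/BR
#3 head=3: bne or i3&i4 dual
#4 head=5: xor sll i5&i6 dual
#5 head=7: ld i7 no-port MEM/MEM
#6 head=8: ld xor i8&i9 dual
#7 head=10: xor ld i10&i11 dual

ISSUED = 8,9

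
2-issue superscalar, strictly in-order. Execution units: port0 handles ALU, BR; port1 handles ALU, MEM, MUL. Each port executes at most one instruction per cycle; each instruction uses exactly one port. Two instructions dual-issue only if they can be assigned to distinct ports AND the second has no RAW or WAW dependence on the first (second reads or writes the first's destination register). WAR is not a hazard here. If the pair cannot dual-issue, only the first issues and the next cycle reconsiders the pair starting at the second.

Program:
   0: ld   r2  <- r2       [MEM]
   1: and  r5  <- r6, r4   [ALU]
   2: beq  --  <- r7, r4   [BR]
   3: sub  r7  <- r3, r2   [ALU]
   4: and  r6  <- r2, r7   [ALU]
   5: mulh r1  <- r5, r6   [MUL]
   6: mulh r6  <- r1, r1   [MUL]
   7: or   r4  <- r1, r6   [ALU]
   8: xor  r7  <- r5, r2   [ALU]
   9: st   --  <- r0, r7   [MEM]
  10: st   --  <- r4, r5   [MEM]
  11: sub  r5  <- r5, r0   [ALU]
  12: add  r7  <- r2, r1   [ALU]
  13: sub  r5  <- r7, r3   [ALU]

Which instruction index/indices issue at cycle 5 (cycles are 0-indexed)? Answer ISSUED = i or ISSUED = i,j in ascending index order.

0. ld.MEM/and.ALU @i0+i1  | 2-wide
1. beq.BR/sub.ALU @i2+i3  | 2-wide
2. and.ALU @i4  | RAW r6
3. mulh.MUL @i5  | no-port MUL/MUL
4. mulh.MUL @i6  | RAW r6
5. or.ALU/xor.ALU @i7+i8  | 2-wide
6. st.MEM @i9  | no-port MEM/MEM
7. st.MEM/sub.ALU @i10+i11  | 2-wide
8. add.ALU @i12  | RAW r7
9. sub.ALU @i13  | tail

ISSUED = 7,8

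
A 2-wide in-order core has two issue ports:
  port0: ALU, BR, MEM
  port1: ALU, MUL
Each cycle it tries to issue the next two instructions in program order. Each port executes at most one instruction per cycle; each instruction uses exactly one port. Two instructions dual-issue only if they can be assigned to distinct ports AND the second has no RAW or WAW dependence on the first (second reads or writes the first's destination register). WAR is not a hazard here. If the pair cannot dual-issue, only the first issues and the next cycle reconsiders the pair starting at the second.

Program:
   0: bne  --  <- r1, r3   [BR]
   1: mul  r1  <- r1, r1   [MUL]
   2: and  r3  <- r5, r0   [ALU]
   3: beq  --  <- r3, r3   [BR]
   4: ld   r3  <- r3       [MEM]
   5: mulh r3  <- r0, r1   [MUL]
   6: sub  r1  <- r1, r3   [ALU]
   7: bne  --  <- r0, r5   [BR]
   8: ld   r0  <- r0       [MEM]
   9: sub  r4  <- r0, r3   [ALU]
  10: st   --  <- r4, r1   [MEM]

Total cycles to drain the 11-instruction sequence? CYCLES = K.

CYCLES = 9

  cy0 -> i0&i1 (bne.BR mul.MUL) pair
  cy1 -> i2 (and.ALU) RAW r3
  cy2 -> i3 (beq.BR) no-port BR/MEM
  cy3 -> i4 (ld.MEM) WAW r3
  cy4 -> i5 (mulh.MUL) RAW r3
  cy5 -> i6&i7 (sub.ALU bne.BR) pair
  cy6 -> i8 (ld.MEM) RAW r0
  cy7 -> i9 (sub.ALU) RAW r4
  cy8 -> i10 (st.MEM) tail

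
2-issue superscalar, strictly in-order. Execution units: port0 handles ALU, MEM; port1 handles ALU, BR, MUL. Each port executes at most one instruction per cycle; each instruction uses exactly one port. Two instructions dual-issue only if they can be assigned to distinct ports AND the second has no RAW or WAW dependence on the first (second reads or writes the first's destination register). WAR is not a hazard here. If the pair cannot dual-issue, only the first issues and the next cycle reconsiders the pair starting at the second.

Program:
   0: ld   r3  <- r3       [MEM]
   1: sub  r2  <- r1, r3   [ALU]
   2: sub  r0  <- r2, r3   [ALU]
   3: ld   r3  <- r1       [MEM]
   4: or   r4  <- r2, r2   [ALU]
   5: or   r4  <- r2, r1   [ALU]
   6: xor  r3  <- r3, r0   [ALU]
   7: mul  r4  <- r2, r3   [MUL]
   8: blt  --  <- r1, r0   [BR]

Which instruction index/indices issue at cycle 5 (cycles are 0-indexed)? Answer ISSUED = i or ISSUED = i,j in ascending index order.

t=0 i0:ld ; RAW r3
t=1 i1:sub ; RAW r2
t=2 i2,i3:sub ld ; 2-wide
t=3 i4:or ; WAW r4
t=4 i5,i6:or xor ; 2-wide
t=5 i7:mul ; no-port MUL/BR
t=6 i8:blt ; tail

ISSUED = 7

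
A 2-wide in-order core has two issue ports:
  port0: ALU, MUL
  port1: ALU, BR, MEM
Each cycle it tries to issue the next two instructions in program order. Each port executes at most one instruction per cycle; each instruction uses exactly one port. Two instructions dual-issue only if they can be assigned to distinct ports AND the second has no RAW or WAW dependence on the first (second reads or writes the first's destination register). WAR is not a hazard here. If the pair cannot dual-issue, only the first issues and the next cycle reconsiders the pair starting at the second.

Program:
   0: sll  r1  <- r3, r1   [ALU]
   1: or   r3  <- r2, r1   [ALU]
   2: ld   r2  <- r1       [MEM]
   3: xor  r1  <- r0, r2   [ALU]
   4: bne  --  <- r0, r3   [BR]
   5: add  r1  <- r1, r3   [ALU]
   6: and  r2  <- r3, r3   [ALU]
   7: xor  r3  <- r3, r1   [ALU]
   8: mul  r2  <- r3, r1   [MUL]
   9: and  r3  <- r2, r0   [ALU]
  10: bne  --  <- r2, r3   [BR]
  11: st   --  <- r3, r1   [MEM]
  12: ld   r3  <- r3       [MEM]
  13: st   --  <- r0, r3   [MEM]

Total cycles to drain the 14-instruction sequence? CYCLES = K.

#0 head=0: sll.ALU i0 RAW r1
#1 head=1: or.ALU/ld.MEM i1+i2 2-wide
#2 head=3: xor.ALU/bne.BR i3+i4 2-wide
#3 head=5: add.ALU/and.ALU i5+i6 2-wide
#4 head=7: xor.ALU i7 RAW r3
#5 head=8: mul.MUL i8 RAW r2
#6 head=9: and.ALU i9 RAW r3
#7 head=10: bne.BR i10 no-port BR/MEM
#8 head=11: st.MEM i11 no-port MEM/MEM
#9 head=12: ld.MEM i12 no-port MEM/MEM
#10 head=13: st.MEM i13 tail

CYCLES = 11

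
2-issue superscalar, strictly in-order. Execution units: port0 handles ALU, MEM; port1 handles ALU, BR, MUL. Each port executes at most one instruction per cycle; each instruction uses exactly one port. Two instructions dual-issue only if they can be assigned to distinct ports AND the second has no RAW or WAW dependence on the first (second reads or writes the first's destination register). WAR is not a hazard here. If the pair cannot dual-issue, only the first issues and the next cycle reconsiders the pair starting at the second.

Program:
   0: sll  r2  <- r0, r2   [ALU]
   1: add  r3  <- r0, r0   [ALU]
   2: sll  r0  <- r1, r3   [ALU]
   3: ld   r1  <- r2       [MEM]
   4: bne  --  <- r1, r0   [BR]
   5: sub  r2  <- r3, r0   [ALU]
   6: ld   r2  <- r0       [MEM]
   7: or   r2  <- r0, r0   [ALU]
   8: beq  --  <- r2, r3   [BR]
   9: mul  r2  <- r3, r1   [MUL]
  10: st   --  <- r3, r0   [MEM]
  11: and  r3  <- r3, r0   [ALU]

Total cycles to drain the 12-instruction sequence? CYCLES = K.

CYCLES = 8

#0 head=0: sll+add i0,i1 2-wide
#1 head=2: sll+ld i2,i3 2-wide
#2 head=4: bne+sub i4,i5 2-wide
#3 head=6: ld i6 WAW r2
#4 head=7: or i7 RAW r2
#5 head=8: beq i8 no-port BR/MUL
#6 head=9: mul+st i9,i10 2-wide
#7 head=11: and i11 tail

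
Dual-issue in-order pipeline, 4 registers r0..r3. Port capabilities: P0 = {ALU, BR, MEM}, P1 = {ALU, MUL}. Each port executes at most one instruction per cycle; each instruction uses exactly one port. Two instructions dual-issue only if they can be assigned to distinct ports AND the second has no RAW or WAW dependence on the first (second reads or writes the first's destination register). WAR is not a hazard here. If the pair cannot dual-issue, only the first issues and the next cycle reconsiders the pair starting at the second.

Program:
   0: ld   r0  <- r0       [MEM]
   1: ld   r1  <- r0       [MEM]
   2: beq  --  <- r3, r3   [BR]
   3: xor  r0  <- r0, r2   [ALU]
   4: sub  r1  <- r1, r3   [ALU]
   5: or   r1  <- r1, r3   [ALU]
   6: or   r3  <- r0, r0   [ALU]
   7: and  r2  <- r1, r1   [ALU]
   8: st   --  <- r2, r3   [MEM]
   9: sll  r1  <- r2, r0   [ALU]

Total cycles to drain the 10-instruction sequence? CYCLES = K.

  cy0 -> i0 (ld) no-port MEM/MEM
  cy1 -> i1 (ld) no-port MEM/BR
  cy2 -> i2+i3 (beq+xor) pair
  cy3 -> i4 (sub) RAW+WAW r1
  cy4 -> i5+i6 (or+or) pair
  cy5 -> i7 (and) RAW r2
  cy6 -> i8+i9 (st+sll) pair

CYCLES = 7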